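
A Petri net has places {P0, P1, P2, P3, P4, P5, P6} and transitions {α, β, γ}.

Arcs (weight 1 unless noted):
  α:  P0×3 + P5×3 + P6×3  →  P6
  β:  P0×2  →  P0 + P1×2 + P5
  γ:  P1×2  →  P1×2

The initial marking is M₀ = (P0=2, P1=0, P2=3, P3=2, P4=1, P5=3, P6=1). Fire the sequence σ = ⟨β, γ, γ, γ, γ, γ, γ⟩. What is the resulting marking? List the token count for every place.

(P0=1, P1=2, P2=3, P3=2, P4=1, P5=4, P6=1)

step 1: fire β:  (P0=2, P1=0, P2=3, P3=2, P4=1, P5=3, P6=1) → (P0=1, P1=2, P2=3, P3=2, P4=1, P5=4, P6=1)
step 2: fire γ:  (P0=1, P1=2, P2=3, P3=2, P4=1, P5=4, P6=1) → (P0=1, P1=2, P2=3, P3=2, P4=1, P5=4, P6=1)
step 3: fire γ:  (P0=1, P1=2, P2=3, P3=2, P4=1, P5=4, P6=1) → (P0=1, P1=2, P2=3, P3=2, P4=1, P5=4, P6=1)
step 4: fire γ:  (P0=1, P1=2, P2=3, P3=2, P4=1, P5=4, P6=1) → (P0=1, P1=2, P2=3, P3=2, P4=1, P5=4, P6=1)
step 5: fire γ:  (P0=1, P1=2, P2=3, P3=2, P4=1, P5=4, P6=1) → (P0=1, P1=2, P2=3, P3=2, P4=1, P5=4, P6=1)
step 6: fire γ:  (P0=1, P1=2, P2=3, P3=2, P4=1, P5=4, P6=1) → (P0=1, P1=2, P2=3, P3=2, P4=1, P5=4, P6=1)
step 7: fire γ:  (P0=1, P1=2, P2=3, P3=2, P4=1, P5=4, P6=1) → (P0=1, P1=2, P2=3, P3=2, P4=1, P5=4, P6=1)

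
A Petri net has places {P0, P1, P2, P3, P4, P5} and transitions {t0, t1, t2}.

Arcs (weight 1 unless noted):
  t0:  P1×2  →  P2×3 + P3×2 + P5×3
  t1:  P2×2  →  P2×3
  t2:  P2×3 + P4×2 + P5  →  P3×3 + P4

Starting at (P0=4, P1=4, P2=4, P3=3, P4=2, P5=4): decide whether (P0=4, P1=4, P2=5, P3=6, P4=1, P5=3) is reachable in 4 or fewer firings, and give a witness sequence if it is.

depth 0: 1 marking
depth 1: 4 markings reached so far
depth 2: 9 markings reached so far
depth 3: 15 markings reached so far
depth 4: 21 markings reached so far
target is not among the 21 markings reachable within 4 steps

NO — not reachable within 4 firings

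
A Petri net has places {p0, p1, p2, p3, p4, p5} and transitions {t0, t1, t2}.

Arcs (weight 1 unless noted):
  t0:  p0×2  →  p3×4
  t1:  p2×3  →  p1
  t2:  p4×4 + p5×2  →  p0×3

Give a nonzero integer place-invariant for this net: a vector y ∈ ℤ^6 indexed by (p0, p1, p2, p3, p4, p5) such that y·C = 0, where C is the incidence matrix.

Incidence matrix C (rows=places, cols=transitions):
       t0   t1   t2
   p0  -2    0    3
   p1   0    1    0
   p2   0   -3    0
   p3   4    0    0
   p4   0    0   -4
   p5   0    0   -2

Candidate y = [0, 3, 1, 0, 0, 0]; check y·C column-wise:
  col t0: 0·-2 + 3·0 + 1·0 + 0·4 = 0
  col t1: 3·1 + 1·-3 = 0
  col t2: 0·3 + 3·0 + 1·0 + 0·-4 + 0·-2 = 0

y = (p0:0, p1:3, p2:1, p3:0, p4:0, p5:0)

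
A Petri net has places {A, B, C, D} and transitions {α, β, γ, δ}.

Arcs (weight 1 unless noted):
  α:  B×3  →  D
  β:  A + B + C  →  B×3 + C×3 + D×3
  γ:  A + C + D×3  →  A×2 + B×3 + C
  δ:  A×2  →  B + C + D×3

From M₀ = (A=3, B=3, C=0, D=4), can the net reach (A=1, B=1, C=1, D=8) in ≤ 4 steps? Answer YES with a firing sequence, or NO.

step 1: fire α:  (A=3, B=3, C=0, D=4) → (A=3, B=0, C=0, D=5)
step 2: fire δ:  (A=3, B=0, C=0, D=5) → (A=1, B=1, C=1, D=8)

YES — reachable via ⟨α, δ⟩ (2 firings)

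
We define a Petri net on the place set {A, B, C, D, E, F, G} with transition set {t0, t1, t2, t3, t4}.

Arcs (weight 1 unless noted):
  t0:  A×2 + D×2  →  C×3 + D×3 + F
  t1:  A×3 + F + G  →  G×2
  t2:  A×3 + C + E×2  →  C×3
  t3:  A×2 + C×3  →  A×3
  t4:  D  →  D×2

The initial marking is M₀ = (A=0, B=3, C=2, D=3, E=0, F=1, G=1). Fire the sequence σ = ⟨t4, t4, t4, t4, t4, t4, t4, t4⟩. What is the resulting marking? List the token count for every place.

(A=0, B=3, C=2, D=11, E=0, F=1, G=1)

step 1: fire t4:  (A=0, B=3, C=2, D=3, E=0, F=1, G=1) → (A=0, B=3, C=2, D=4, E=0, F=1, G=1)
step 2: fire t4:  (A=0, B=3, C=2, D=4, E=0, F=1, G=1) → (A=0, B=3, C=2, D=5, E=0, F=1, G=1)
step 3: fire t4:  (A=0, B=3, C=2, D=5, E=0, F=1, G=1) → (A=0, B=3, C=2, D=6, E=0, F=1, G=1)
step 4: fire t4:  (A=0, B=3, C=2, D=6, E=0, F=1, G=1) → (A=0, B=3, C=2, D=7, E=0, F=1, G=1)
step 5: fire t4:  (A=0, B=3, C=2, D=7, E=0, F=1, G=1) → (A=0, B=3, C=2, D=8, E=0, F=1, G=1)
step 6: fire t4:  (A=0, B=3, C=2, D=8, E=0, F=1, G=1) → (A=0, B=3, C=2, D=9, E=0, F=1, G=1)
step 7: fire t4:  (A=0, B=3, C=2, D=9, E=0, F=1, G=1) → (A=0, B=3, C=2, D=10, E=0, F=1, G=1)
step 8: fire t4:  (A=0, B=3, C=2, D=10, E=0, F=1, G=1) → (A=0, B=3, C=2, D=11, E=0, F=1, G=1)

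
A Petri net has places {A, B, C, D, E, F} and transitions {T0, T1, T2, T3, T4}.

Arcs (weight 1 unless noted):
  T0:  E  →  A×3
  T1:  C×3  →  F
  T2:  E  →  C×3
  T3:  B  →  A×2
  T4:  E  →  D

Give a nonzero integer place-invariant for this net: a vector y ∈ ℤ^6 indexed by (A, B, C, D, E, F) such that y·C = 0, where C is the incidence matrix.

Incidence matrix C (rows=places, cols=transitions):
       T0   T1   T2   T3   T4
    A   3    0    0    2    0
    B   0    0    0   -1    0
    C   0   -3    3    0    0
    D   0    0    0    0    1
    E  -1    0   -1    0   -1
    F   0    1    0    0    0

Candidate y = [1, 2, 1, 3, 3, 3]; check y·C column-wise:
  col T0: 1·3 + 2·0 + 1·0 + 3·0 + 3·-1 + 3·0 = 0
  col T1: 1·0 + 2·0 + 1·-3 + 3·0 + 3·0 + 3·1 = 0
  col T2: 1·0 + 2·0 + 1·3 + 3·0 + 3·-1 + 3·0 = 0
  col T3: 1·2 + 2·-1 + 1·0 + 3·0 + 3·0 + 3·0 = 0
  col T4: 1·0 + 2·0 + 1·0 + 3·1 + 3·-1 + 3·0 = 0

y = (A:1, B:2, C:1, D:3, E:3, F:3)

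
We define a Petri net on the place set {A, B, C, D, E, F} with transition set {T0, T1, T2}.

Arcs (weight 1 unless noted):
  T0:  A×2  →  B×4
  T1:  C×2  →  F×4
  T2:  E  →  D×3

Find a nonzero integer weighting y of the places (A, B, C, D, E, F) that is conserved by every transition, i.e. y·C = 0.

y = (A:2, B:1, C:0, D:0, E:0, F:0)

Incidence matrix C (rows=places, cols=transitions):
       T0   T1   T2
    A  -2    0    0
    B   4    0    0
    C   0   -2    0
    D   0    0    3
    E   0    0   -1
    F   0    4    0

Candidate y = [2, 1, 0, 0, 0, 0]; check y·C column-wise:
  col T0: 2·-2 + 1·4 = 0
  col T1: 2·0 + 1·0 + 0·-2 + 0·4 = 0
  col T2: 2·0 + 1·0 + 0·3 + 0·-1 = 0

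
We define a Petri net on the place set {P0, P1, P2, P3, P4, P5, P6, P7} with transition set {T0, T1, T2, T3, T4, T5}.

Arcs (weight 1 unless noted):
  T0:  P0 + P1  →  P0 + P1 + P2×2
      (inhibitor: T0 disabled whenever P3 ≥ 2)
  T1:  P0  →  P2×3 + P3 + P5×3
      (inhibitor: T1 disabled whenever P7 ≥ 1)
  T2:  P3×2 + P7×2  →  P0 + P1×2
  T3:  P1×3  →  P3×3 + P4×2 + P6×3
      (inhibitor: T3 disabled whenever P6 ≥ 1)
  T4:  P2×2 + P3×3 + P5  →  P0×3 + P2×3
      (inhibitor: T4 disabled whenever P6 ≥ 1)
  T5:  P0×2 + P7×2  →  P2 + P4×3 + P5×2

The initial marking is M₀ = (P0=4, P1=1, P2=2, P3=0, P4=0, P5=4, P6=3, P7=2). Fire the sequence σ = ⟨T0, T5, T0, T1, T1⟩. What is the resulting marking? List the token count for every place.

step 1: fire T0:  (P0=4, P1=1, P2=2, P3=0, P4=0, P5=4, P6=3, P7=2) → (P0=4, P1=1, P2=4, P3=0, P4=0, P5=4, P6=3, P7=2)
step 2: fire T5:  (P0=4, P1=1, P2=4, P3=0, P4=0, P5=4, P6=3, P7=2) → (P0=2, P1=1, P2=5, P3=0, P4=3, P5=6, P6=3, P7=0)
step 3: fire T0:  (P0=2, P1=1, P2=5, P3=0, P4=3, P5=6, P6=3, P7=0) → (P0=2, P1=1, P2=7, P3=0, P4=3, P5=6, P6=3, P7=0)
step 4: fire T1:  (P0=2, P1=1, P2=7, P3=0, P4=3, P5=6, P6=3, P7=0) → (P0=1, P1=1, P2=10, P3=1, P4=3, P5=9, P6=3, P7=0)
step 5: fire T1:  (P0=1, P1=1, P2=10, P3=1, P4=3, P5=9, P6=3, P7=0) → (P0=0, P1=1, P2=13, P3=2, P4=3, P5=12, P6=3, P7=0)

(P0=0, P1=1, P2=13, P3=2, P4=3, P5=12, P6=3, P7=0)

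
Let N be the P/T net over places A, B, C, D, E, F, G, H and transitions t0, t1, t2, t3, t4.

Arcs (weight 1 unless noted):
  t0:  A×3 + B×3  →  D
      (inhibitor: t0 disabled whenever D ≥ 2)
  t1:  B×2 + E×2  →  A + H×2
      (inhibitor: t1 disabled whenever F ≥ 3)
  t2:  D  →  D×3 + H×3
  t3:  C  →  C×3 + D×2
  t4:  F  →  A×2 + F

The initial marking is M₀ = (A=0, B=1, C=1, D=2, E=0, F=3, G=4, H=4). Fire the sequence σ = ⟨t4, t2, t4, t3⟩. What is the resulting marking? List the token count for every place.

step 1: fire t4:  (A=0, B=1, C=1, D=2, E=0, F=3, G=4, H=4) → (A=2, B=1, C=1, D=2, E=0, F=3, G=4, H=4)
step 2: fire t2:  (A=2, B=1, C=1, D=2, E=0, F=3, G=4, H=4) → (A=2, B=1, C=1, D=4, E=0, F=3, G=4, H=7)
step 3: fire t4:  (A=2, B=1, C=1, D=4, E=0, F=3, G=4, H=7) → (A=4, B=1, C=1, D=4, E=0, F=3, G=4, H=7)
step 4: fire t3:  (A=4, B=1, C=1, D=4, E=0, F=3, G=4, H=7) → (A=4, B=1, C=3, D=6, E=0, F=3, G=4, H=7)

(A=4, B=1, C=3, D=6, E=0, F=3, G=4, H=7)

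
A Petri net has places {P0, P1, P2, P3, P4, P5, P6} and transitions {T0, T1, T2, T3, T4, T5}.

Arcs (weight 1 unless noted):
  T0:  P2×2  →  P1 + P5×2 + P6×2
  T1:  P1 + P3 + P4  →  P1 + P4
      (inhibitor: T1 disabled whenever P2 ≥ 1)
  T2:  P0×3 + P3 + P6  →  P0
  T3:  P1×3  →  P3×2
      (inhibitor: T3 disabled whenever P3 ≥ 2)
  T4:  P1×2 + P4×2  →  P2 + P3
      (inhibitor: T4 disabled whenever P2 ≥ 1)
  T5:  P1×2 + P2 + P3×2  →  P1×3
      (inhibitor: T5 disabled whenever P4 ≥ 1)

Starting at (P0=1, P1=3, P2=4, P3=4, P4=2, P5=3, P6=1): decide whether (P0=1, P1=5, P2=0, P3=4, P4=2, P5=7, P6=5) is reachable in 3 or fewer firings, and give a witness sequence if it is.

step 1: fire T0:  (P0=1, P1=3, P2=4, P3=4, P4=2, P5=3, P6=1) → (P0=1, P1=4, P2=2, P3=4, P4=2, P5=5, P6=3)
step 2: fire T0:  (P0=1, P1=4, P2=2, P3=4, P4=2, P5=5, P6=3) → (P0=1, P1=5, P2=0, P3=4, P4=2, P5=7, P6=5)

YES — reachable via ⟨T0, T0⟩ (2 firings)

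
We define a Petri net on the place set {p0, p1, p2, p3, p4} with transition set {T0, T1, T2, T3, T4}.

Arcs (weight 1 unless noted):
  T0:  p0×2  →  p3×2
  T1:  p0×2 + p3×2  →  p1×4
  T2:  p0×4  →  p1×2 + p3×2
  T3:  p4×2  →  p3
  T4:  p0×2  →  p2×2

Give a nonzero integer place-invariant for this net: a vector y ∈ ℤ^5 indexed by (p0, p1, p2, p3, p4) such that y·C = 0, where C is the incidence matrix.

Incidence matrix C (rows=places, cols=transitions):
       T0   T1   T2   T3   T4
   p0  -2   -2   -4    0   -2
   p1   0    4    2    0    0
   p2   0    0    0    0    2
   p3   2   -2    2    1    0
   p4   0    0    0   -2    0

Candidate y = [2, 2, 2, 2, 1]; check y·C column-wise:
  col T0: 2·-2 + 2·0 + 2·0 + 2·2 + 1·0 = 0
  col T1: 2·-2 + 2·4 + 2·0 + 2·-2 + 1·0 = 0
  col T2: 2·-4 + 2·2 + 2·0 + 2·2 + 1·0 = 0
  col T3: 2·0 + 2·0 + 2·0 + 2·1 + 1·-2 = 0
  col T4: 2·-2 + 2·0 + 2·2 + 2·0 + 1·0 = 0

y = (p0:2, p1:2, p2:2, p3:2, p4:1)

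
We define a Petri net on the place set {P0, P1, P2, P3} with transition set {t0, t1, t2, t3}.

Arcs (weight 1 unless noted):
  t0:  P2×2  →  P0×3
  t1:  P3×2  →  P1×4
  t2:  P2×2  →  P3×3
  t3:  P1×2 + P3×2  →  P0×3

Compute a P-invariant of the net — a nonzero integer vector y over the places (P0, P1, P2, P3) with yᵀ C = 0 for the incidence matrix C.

Incidence matrix C (rows=places, cols=transitions):
       t0   t1   t2   t3
   P0   3    0    0    3
   P1   0    4    0   -2
   P2  -2    0   -2    0
   P3   0   -2    3   -2

Candidate y = [2, 1, 3, 2]; check y·C column-wise:
  col t0: 2·3 + 1·0 + 3·-2 + 2·0 = 0
  col t1: 2·0 + 1·4 + 3·0 + 2·-2 = 0
  col t2: 2·0 + 1·0 + 3·-2 + 2·3 = 0
  col t3: 2·3 + 1·-2 + 3·0 + 2·-2 = 0

y = (P0:2, P1:1, P2:3, P3:2)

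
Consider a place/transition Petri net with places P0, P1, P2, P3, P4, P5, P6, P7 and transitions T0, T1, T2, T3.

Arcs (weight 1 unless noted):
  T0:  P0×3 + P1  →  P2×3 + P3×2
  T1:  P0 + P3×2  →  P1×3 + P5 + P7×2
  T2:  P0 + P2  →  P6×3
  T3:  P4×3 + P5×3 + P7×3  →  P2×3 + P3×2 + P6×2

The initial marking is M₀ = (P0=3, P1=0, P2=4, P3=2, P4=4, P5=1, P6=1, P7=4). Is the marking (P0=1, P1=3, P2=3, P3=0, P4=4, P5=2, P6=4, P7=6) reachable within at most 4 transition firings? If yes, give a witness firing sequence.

YES — reachable via ⟨T1, T2⟩ (2 firings)

step 1: fire T1:  (P0=3, P1=0, P2=4, P3=2, P4=4, P5=1, P6=1, P7=4) → (P0=2, P1=3, P2=4, P3=0, P4=4, P5=2, P6=1, P7=6)
step 2: fire T2:  (P0=2, P1=3, P2=4, P3=0, P4=4, P5=2, P6=1, P7=6) → (P0=1, P1=3, P2=3, P3=0, P4=4, P5=2, P6=4, P7=6)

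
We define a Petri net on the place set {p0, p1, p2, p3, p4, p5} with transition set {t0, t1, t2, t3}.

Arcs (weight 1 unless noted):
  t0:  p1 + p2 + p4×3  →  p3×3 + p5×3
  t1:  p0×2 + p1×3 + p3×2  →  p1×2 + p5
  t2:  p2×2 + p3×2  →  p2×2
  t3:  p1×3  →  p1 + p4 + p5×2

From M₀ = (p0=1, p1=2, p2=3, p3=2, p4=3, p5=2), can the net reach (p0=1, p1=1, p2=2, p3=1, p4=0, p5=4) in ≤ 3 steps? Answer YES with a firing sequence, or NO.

depth 0: 1 marking
depth 1: 3 markings reached so far
depth 2: 4 markings reached so far
depth 3: 5 markings reached so far
target is not among the 5 markings reachable within 3 steps

NO — not reachable within 3 firings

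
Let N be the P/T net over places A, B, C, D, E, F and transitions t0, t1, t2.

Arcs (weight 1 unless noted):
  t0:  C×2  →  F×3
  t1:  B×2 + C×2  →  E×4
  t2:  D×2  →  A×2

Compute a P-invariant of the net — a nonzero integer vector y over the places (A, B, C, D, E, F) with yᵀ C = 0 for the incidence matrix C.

y = (A:1, B:0, C:0, D:1, E:0, F:0)

Incidence matrix C (rows=places, cols=transitions):
       t0   t1   t2
    A   0    0    2
    B   0   -2    0
    C  -2   -2    0
    D   0    0   -2
    E   0    4    0
    F   3    0    0

Candidate y = [1, 0, 0, 1, 0, 0]; check y·C column-wise:
  col t0: 1·0 + 0·-2 + 1·0 + 0·3 = 0
  col t1: 1·0 + 0·-2 + 0·-2 + 1·0 + 0·4 = 0
  col t2: 1·2 + 1·-2 = 0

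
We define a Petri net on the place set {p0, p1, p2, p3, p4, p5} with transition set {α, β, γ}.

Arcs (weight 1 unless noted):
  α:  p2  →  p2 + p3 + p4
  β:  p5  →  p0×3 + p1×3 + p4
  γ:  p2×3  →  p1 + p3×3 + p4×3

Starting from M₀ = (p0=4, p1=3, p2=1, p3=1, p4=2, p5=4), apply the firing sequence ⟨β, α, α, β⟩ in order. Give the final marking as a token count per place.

(p0=10, p1=9, p2=1, p3=3, p4=6, p5=2)

step 1: fire β:  (p0=4, p1=3, p2=1, p3=1, p4=2, p5=4) → (p0=7, p1=6, p2=1, p3=1, p4=3, p5=3)
step 2: fire α:  (p0=7, p1=6, p2=1, p3=1, p4=3, p5=3) → (p0=7, p1=6, p2=1, p3=2, p4=4, p5=3)
step 3: fire α:  (p0=7, p1=6, p2=1, p3=2, p4=4, p5=3) → (p0=7, p1=6, p2=1, p3=3, p4=5, p5=3)
step 4: fire β:  (p0=7, p1=6, p2=1, p3=3, p4=5, p5=3) → (p0=10, p1=9, p2=1, p3=3, p4=6, p5=2)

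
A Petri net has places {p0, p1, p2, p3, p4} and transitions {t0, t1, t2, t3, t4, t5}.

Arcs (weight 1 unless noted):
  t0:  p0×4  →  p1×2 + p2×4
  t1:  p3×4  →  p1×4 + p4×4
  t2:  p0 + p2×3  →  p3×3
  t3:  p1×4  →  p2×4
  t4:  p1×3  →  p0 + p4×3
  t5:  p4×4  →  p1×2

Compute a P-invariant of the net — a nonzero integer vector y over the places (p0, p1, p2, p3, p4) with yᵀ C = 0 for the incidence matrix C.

Incidence matrix C (rows=places, cols=transitions):
       t0   t1   t2   t3   t4   t5
   p0  -4    0   -1    0    1    0
   p1   2    4    0   -4   -3    2
   p2   4    0   -3    4    0    0
   p3   0   -4    3    0    0    0
   p4   0    4    0    0    3   -4

Candidate y = [3, 2, 2, 3, 1]; check y·C column-wise:
  col t0: 3·-4 + 2·2 + 2·4 + 3·0 + 1·0 = 0
  col t1: 3·0 + 2·4 + 2·0 + 3·-4 + 1·4 = 0
  col t2: 3·-1 + 2·0 + 2·-3 + 3·3 + 1·0 = 0
  col t3: 3·0 + 2·-4 + 2·4 + 3·0 + 1·0 = 0
  col t4: 3·1 + 2·-3 + 2·0 + 3·0 + 1·3 = 0
  col t5: 3·0 + 2·2 + 2·0 + 3·0 + 1·-4 = 0

y = (p0:3, p1:2, p2:2, p3:3, p4:1)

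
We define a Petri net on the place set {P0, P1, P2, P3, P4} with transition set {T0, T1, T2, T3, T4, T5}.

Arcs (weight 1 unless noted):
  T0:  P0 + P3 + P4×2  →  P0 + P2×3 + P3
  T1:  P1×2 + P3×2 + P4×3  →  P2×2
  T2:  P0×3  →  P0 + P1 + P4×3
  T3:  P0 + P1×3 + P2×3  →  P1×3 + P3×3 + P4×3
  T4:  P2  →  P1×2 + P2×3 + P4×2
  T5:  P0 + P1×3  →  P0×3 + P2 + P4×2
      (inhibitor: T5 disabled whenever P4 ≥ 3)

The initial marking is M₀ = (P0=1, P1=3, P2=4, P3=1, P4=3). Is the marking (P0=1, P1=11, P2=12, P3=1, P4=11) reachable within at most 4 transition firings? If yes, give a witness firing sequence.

step 1: fire T4:  (P0=1, P1=3, P2=4, P3=1, P4=3) → (P0=1, P1=5, P2=6, P3=1, P4=5)
step 2: fire T4:  (P0=1, P1=5, P2=6, P3=1, P4=5) → (P0=1, P1=7, P2=8, P3=1, P4=7)
step 3: fire T4:  (P0=1, P1=7, P2=8, P3=1, P4=7) → (P0=1, P1=9, P2=10, P3=1, P4=9)
step 4: fire T4:  (P0=1, P1=9, P2=10, P3=1, P4=9) → (P0=1, P1=11, P2=12, P3=1, P4=11)

YES — reachable via ⟨T4, T4, T4, T4⟩ (4 firings)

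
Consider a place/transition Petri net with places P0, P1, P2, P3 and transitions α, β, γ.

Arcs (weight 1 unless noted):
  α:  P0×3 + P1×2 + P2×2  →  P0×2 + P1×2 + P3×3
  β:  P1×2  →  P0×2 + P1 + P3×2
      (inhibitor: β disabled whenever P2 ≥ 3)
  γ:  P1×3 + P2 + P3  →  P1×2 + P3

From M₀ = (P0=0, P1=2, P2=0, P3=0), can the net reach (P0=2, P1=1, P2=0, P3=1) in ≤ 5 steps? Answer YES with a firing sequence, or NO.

NO — not reachable within 5 firings

depth 0: 1 marking
depth 1: 2 markings reached so far
depth 2: 2 markings reached so far
(frontier empty at depth 2; search complete)
target is not among the 2 markings reachable within 5 steps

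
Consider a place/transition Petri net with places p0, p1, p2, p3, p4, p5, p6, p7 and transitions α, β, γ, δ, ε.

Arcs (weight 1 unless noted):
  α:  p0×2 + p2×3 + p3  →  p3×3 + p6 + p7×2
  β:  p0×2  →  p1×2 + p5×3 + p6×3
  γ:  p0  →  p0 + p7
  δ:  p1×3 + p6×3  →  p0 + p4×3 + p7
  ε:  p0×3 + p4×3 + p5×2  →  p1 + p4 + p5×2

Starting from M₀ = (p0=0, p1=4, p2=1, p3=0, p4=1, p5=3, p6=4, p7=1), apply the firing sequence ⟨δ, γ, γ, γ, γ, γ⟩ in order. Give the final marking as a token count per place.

(p0=1, p1=1, p2=1, p3=0, p4=4, p5=3, p6=1, p7=7)

step 1: fire δ:  (p0=0, p1=4, p2=1, p3=0, p4=1, p5=3, p6=4, p7=1) → (p0=1, p1=1, p2=1, p3=0, p4=4, p5=3, p6=1, p7=2)
step 2: fire γ:  (p0=1, p1=1, p2=1, p3=0, p4=4, p5=3, p6=1, p7=2) → (p0=1, p1=1, p2=1, p3=0, p4=4, p5=3, p6=1, p7=3)
step 3: fire γ:  (p0=1, p1=1, p2=1, p3=0, p4=4, p5=3, p6=1, p7=3) → (p0=1, p1=1, p2=1, p3=0, p4=4, p5=3, p6=1, p7=4)
step 4: fire γ:  (p0=1, p1=1, p2=1, p3=0, p4=4, p5=3, p6=1, p7=4) → (p0=1, p1=1, p2=1, p3=0, p4=4, p5=3, p6=1, p7=5)
step 5: fire γ:  (p0=1, p1=1, p2=1, p3=0, p4=4, p5=3, p6=1, p7=5) → (p0=1, p1=1, p2=1, p3=0, p4=4, p5=3, p6=1, p7=6)
step 6: fire γ:  (p0=1, p1=1, p2=1, p3=0, p4=4, p5=3, p6=1, p7=6) → (p0=1, p1=1, p2=1, p3=0, p4=4, p5=3, p6=1, p7=7)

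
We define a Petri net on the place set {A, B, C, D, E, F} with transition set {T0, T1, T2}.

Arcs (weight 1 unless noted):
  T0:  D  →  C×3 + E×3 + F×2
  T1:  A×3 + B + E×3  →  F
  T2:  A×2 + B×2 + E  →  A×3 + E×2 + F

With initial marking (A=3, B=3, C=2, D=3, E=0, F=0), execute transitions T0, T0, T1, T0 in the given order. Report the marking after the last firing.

step 1: fire T0:  (A=3, B=3, C=2, D=3, E=0, F=0) → (A=3, B=3, C=5, D=2, E=3, F=2)
step 2: fire T0:  (A=3, B=3, C=5, D=2, E=3, F=2) → (A=3, B=3, C=8, D=1, E=6, F=4)
step 3: fire T1:  (A=3, B=3, C=8, D=1, E=6, F=4) → (A=0, B=2, C=8, D=1, E=3, F=5)
step 4: fire T0:  (A=0, B=2, C=8, D=1, E=3, F=5) → (A=0, B=2, C=11, D=0, E=6, F=7)

(A=0, B=2, C=11, D=0, E=6, F=7)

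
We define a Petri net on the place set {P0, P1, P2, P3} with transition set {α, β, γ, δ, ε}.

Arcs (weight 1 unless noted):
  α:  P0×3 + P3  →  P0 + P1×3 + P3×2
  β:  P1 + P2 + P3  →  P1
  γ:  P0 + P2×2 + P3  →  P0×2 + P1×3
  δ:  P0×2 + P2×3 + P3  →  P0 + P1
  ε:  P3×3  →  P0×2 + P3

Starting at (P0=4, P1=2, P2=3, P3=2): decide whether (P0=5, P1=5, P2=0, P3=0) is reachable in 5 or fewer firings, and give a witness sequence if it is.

step 1: fire β:  (P0=4, P1=2, P2=3, P3=2) → (P0=4, P1=2, P2=2, P3=1)
step 2: fire γ:  (P0=4, P1=2, P2=2, P3=1) → (P0=5, P1=5, P2=0, P3=0)

YES — reachable via ⟨β, γ⟩ (2 firings)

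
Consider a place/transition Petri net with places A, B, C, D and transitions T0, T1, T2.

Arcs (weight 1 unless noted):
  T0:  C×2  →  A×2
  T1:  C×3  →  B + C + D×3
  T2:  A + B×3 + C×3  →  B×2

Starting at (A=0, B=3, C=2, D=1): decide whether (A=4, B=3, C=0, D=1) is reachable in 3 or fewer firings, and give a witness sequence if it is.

depth 0: 1 marking
depth 1: 2 markings reached so far
depth 2: 2 markings reached so far
(frontier empty at depth 2; search complete)
target is not among the 2 markings reachable within 3 steps

NO — not reachable within 3 firings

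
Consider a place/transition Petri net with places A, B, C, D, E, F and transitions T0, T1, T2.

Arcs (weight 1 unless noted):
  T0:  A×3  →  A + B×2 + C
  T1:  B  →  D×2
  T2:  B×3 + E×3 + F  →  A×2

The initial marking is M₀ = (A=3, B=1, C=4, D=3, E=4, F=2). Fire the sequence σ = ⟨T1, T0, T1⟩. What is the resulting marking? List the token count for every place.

(A=1, B=1, C=5, D=7, E=4, F=2)

step 1: fire T1:  (A=3, B=1, C=4, D=3, E=4, F=2) → (A=3, B=0, C=4, D=5, E=4, F=2)
step 2: fire T0:  (A=3, B=0, C=4, D=5, E=4, F=2) → (A=1, B=2, C=5, D=5, E=4, F=2)
step 3: fire T1:  (A=1, B=2, C=5, D=5, E=4, F=2) → (A=1, B=1, C=5, D=7, E=4, F=2)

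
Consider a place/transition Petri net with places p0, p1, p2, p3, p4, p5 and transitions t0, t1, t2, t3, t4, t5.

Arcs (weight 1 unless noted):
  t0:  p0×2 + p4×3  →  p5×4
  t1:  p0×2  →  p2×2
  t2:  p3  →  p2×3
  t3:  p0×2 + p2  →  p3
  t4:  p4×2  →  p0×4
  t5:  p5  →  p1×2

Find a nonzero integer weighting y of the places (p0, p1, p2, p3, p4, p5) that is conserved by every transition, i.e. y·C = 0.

Incidence matrix C (rows=places, cols=transitions):
       t0   t1   t2   t3   t4   t5
   p0  -2   -2    0   -2    4    0
   p1   0    0    0    0    0    2
   p2   0    2    3   -1    0    0
   p3   0    0   -1    1    0    0
   p4  -3    0    0    0   -2    0
   p5   4    0    0    0    0   -1

Candidate y = [1, 1, 1, 3, 2, 2]; check y·C column-wise:
  col t0: 1·-2 + 1·0 + 1·0 + 3·0 + 2·-3 + 2·4 = 0
  col t1: 1·-2 + 1·0 + 1·2 + 3·0 + 2·0 + 2·0 = 0
  col t2: 1·0 + 1·0 + 1·3 + 3·-1 + 2·0 + 2·0 = 0
  col t3: 1·-2 + 1·0 + 1·-1 + 3·1 + 2·0 + 2·0 = 0
  col t4: 1·4 + 1·0 + 1·0 + 3·0 + 2·-2 + 2·0 = 0
  col t5: 1·0 + 1·2 + 1·0 + 3·0 + 2·0 + 2·-1 = 0

y = (p0:1, p1:1, p2:1, p3:3, p4:2, p5:2)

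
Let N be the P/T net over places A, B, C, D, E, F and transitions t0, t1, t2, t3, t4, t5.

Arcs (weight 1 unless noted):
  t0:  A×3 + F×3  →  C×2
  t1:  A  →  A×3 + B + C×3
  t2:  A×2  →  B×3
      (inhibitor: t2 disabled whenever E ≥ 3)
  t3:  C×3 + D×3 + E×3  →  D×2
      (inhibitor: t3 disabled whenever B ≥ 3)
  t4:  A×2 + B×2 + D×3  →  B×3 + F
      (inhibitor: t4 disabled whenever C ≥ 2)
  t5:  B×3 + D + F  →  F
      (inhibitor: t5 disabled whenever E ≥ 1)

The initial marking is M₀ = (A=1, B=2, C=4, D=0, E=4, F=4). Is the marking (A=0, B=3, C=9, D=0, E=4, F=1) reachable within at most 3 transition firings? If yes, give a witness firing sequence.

step 1: fire t1:  (A=1, B=2, C=4, D=0, E=4, F=4) → (A=3, B=3, C=7, D=0, E=4, F=4)
step 2: fire t0:  (A=3, B=3, C=7, D=0, E=4, F=4) → (A=0, B=3, C=9, D=0, E=4, F=1)

YES — reachable via ⟨t1, t0⟩ (2 firings)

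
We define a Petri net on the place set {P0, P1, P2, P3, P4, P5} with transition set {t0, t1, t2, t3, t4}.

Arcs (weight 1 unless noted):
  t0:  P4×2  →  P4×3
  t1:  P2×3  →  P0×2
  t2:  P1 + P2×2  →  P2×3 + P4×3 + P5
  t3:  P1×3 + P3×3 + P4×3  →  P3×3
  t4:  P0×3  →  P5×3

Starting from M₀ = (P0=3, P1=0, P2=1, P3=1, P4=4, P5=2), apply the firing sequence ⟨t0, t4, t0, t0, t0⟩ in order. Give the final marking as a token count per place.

step 1: fire t0:  (P0=3, P1=0, P2=1, P3=1, P4=4, P5=2) → (P0=3, P1=0, P2=1, P3=1, P4=5, P5=2)
step 2: fire t4:  (P0=3, P1=0, P2=1, P3=1, P4=5, P5=2) → (P0=0, P1=0, P2=1, P3=1, P4=5, P5=5)
step 3: fire t0:  (P0=0, P1=0, P2=1, P3=1, P4=5, P5=5) → (P0=0, P1=0, P2=1, P3=1, P4=6, P5=5)
step 4: fire t0:  (P0=0, P1=0, P2=1, P3=1, P4=6, P5=5) → (P0=0, P1=0, P2=1, P3=1, P4=7, P5=5)
step 5: fire t0:  (P0=0, P1=0, P2=1, P3=1, P4=7, P5=5) → (P0=0, P1=0, P2=1, P3=1, P4=8, P5=5)

(P0=0, P1=0, P2=1, P3=1, P4=8, P5=5)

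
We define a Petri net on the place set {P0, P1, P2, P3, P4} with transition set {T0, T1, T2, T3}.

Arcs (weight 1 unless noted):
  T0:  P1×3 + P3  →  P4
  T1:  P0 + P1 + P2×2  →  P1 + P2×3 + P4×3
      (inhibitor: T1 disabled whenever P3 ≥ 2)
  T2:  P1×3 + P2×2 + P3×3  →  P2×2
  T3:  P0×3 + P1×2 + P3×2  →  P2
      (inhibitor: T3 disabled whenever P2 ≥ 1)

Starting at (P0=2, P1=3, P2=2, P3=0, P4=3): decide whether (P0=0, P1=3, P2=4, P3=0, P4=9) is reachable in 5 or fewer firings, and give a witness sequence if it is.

YES — reachable via ⟨T1, T1⟩ (2 firings)

step 1: fire T1:  (P0=2, P1=3, P2=2, P3=0, P4=3) → (P0=1, P1=3, P2=3, P3=0, P4=6)
step 2: fire T1:  (P0=1, P1=3, P2=3, P3=0, P4=6) → (P0=0, P1=3, P2=4, P3=0, P4=9)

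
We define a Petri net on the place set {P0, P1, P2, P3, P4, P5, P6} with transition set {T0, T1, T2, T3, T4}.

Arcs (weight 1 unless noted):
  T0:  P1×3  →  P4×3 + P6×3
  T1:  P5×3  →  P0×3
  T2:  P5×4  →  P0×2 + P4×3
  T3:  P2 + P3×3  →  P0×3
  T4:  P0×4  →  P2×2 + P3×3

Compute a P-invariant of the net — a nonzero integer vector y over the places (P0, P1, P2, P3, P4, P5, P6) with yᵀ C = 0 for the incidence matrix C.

y = (P0:3, P1:2, P2:3, P3:2, P4:2, P5:3, P6:0)

Incidence matrix C (rows=places, cols=transitions):
       T0   T1   T2   T3   T4
   P0   0    3    2    3   -4
   P1  -3    0    0    0    0
   P2   0    0    0   -1    2
   P3   0    0    0   -3    3
   P4   3    0    3    0    0
   P5   0   -3   -4    0    0
   P6   3    0    0    0    0

Candidate y = [3, 2, 3, 2, 2, 3, 0]; check y·C column-wise:
  col T0: 3·0 + 2·-3 + 3·0 + 2·0 + 2·3 + 3·0 + 0·3 = 0
  col T1: 3·3 + 2·0 + 3·0 + 2·0 + 2·0 + 3·-3 = 0
  col T2: 3·2 + 2·0 + 3·0 + 2·0 + 2·3 + 3·-4 = 0
  col T3: 3·3 + 2·0 + 3·-1 + 2·-3 + 2·0 + 3·0 = 0
  col T4: 3·-4 + 2·0 + 3·2 + 2·3 + 2·0 + 3·0 = 0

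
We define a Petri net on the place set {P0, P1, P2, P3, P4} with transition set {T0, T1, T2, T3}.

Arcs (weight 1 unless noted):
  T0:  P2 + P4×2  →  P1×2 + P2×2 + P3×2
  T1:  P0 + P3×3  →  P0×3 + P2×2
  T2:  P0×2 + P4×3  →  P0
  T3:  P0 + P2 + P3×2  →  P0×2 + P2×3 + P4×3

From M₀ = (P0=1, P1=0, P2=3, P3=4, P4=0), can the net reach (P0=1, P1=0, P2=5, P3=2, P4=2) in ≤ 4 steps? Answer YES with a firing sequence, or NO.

depth 0: 1 marking
depth 1: 3 markings reached so far
depth 2: 6 markings reached so far
depth 3: 9 markings reached so far
depth 4: 13 markings reached so far
target is not among the 13 markings reachable within 4 steps

NO — not reachable within 4 firings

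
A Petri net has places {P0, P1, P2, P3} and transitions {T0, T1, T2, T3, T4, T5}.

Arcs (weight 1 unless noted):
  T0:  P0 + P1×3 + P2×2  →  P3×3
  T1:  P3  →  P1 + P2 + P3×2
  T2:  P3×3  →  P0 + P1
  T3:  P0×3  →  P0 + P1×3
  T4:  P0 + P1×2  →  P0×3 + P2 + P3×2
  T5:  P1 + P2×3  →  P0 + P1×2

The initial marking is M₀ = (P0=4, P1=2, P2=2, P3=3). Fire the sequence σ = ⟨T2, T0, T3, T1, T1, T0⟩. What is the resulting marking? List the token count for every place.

step 1: fire T2:  (P0=4, P1=2, P2=2, P3=3) → (P0=5, P1=3, P2=2, P3=0)
step 2: fire T0:  (P0=5, P1=3, P2=2, P3=0) → (P0=4, P1=0, P2=0, P3=3)
step 3: fire T3:  (P0=4, P1=0, P2=0, P3=3) → (P0=2, P1=3, P2=0, P3=3)
step 4: fire T1:  (P0=2, P1=3, P2=0, P3=3) → (P0=2, P1=4, P2=1, P3=4)
step 5: fire T1:  (P0=2, P1=4, P2=1, P3=4) → (P0=2, P1=5, P2=2, P3=5)
step 6: fire T0:  (P0=2, P1=5, P2=2, P3=5) → (P0=1, P1=2, P2=0, P3=8)

(P0=1, P1=2, P2=0, P3=8)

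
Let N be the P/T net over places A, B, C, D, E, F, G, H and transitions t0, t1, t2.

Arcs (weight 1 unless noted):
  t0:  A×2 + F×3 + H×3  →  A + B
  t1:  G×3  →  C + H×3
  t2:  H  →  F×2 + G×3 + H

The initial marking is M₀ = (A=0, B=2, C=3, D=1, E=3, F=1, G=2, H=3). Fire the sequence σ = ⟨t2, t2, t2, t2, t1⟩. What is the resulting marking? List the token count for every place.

(A=0, B=2, C=4, D=1, E=3, F=9, G=11, H=6)

step 1: fire t2:  (A=0, B=2, C=3, D=1, E=3, F=1, G=2, H=3) → (A=0, B=2, C=3, D=1, E=3, F=3, G=5, H=3)
step 2: fire t2:  (A=0, B=2, C=3, D=1, E=3, F=3, G=5, H=3) → (A=0, B=2, C=3, D=1, E=3, F=5, G=8, H=3)
step 3: fire t2:  (A=0, B=2, C=3, D=1, E=3, F=5, G=8, H=3) → (A=0, B=2, C=3, D=1, E=3, F=7, G=11, H=3)
step 4: fire t2:  (A=0, B=2, C=3, D=1, E=3, F=7, G=11, H=3) → (A=0, B=2, C=3, D=1, E=3, F=9, G=14, H=3)
step 5: fire t1:  (A=0, B=2, C=3, D=1, E=3, F=9, G=14, H=3) → (A=0, B=2, C=4, D=1, E=3, F=9, G=11, H=6)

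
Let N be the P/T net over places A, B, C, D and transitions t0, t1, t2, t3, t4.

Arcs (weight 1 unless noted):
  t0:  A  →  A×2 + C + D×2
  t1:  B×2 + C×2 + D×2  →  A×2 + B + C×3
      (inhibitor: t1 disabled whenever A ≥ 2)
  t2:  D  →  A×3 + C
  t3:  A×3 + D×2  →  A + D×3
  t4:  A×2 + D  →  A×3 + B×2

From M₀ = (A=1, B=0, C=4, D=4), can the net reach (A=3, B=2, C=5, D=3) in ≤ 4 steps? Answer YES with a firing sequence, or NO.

step 1: fire t2:  (A=1, B=0, C=4, D=4) → (A=4, B=0, C=5, D=3)
step 2: fire t3:  (A=4, B=0, C=5, D=3) → (A=2, B=0, C=5, D=4)
step 3: fire t4:  (A=2, B=0, C=5, D=4) → (A=3, B=2, C=5, D=3)

YES — reachable via ⟨t2, t3, t4⟩ (3 firings)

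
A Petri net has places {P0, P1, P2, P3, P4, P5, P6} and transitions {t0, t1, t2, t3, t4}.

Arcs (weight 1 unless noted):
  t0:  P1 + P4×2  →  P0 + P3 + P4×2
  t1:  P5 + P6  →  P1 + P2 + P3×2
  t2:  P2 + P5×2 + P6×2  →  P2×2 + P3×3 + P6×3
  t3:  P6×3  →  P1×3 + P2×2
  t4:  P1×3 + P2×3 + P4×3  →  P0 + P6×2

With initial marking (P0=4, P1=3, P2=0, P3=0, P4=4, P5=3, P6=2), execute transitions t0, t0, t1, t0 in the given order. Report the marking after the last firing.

(P0=7, P1=1, P2=1, P3=5, P4=4, P5=2, P6=1)

step 1: fire t0:  (P0=4, P1=3, P2=0, P3=0, P4=4, P5=3, P6=2) → (P0=5, P1=2, P2=0, P3=1, P4=4, P5=3, P6=2)
step 2: fire t0:  (P0=5, P1=2, P2=0, P3=1, P4=4, P5=3, P6=2) → (P0=6, P1=1, P2=0, P3=2, P4=4, P5=3, P6=2)
step 3: fire t1:  (P0=6, P1=1, P2=0, P3=2, P4=4, P5=3, P6=2) → (P0=6, P1=2, P2=1, P3=4, P4=4, P5=2, P6=1)
step 4: fire t0:  (P0=6, P1=2, P2=1, P3=4, P4=4, P5=2, P6=1) → (P0=7, P1=1, P2=1, P3=5, P4=4, P5=2, P6=1)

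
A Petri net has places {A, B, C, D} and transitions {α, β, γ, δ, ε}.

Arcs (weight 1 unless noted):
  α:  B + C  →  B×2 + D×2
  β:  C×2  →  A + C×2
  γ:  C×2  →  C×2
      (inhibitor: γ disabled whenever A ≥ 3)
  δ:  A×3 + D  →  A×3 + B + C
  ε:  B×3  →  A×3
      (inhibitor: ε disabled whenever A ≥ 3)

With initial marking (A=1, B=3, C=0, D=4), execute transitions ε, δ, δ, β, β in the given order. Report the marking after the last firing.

(A=6, B=2, C=2, D=2)

step 1: fire ε:  (A=1, B=3, C=0, D=4) → (A=4, B=0, C=0, D=4)
step 2: fire δ:  (A=4, B=0, C=0, D=4) → (A=4, B=1, C=1, D=3)
step 3: fire δ:  (A=4, B=1, C=1, D=3) → (A=4, B=2, C=2, D=2)
step 4: fire β:  (A=4, B=2, C=2, D=2) → (A=5, B=2, C=2, D=2)
step 5: fire β:  (A=5, B=2, C=2, D=2) → (A=6, B=2, C=2, D=2)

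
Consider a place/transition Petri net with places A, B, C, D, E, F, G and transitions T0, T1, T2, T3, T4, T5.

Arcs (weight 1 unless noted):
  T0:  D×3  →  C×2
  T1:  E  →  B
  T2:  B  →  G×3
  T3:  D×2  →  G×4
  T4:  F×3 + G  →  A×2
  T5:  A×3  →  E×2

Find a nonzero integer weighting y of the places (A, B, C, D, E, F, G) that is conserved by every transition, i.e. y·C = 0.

y = (A:2, B:3, C:3, D:2, E:3, F:1, G:1)

Incidence matrix C (rows=places, cols=transitions):
       T0   T1   T2   T3   T4   T5
    A   0    0    0    0    2   -3
    B   0    1   -1    0    0    0
    C   2    0    0    0    0    0
    D  -3    0    0   -2    0    0
    E   0   -1    0    0    0    2
    F   0    0    0    0   -3    0
    G   0    0    3    4   -1    0

Candidate y = [2, 3, 3, 2, 3, 1, 1]; check y·C column-wise:
  col T0: 2·0 + 3·0 + 3·2 + 2·-3 + 3·0 + 1·0 + 1·0 = 0
  col T1: 2·0 + 3·1 + 3·0 + 2·0 + 3·-1 + 1·0 + 1·0 = 0
  col T2: 2·0 + 3·-1 + 3·0 + 2·0 + 3·0 + 1·0 + 1·3 = 0
  col T3: 2·0 + 3·0 + 3·0 + 2·-2 + 3·0 + 1·0 + 1·4 = 0
  col T4: 2·2 + 3·0 + 3·0 + 2·0 + 3·0 + 1·-3 + 1·-1 = 0
  col T5: 2·-3 + 3·0 + 3·0 + 2·0 + 3·2 + 1·0 + 1·0 = 0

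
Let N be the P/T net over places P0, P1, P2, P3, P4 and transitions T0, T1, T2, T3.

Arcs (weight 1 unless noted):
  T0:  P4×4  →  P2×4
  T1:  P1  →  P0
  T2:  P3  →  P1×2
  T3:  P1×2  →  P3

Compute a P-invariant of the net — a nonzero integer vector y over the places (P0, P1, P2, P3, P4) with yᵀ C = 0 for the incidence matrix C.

Incidence matrix C (rows=places, cols=transitions):
       T0   T1   T2   T3
   P0   0    1    0    0
   P1   0   -1    2   -2
   P2   4    0    0    0
   P3   0    0   -1    1
   P4  -4    0    0    0

Candidate y = [1, 1, 0, 2, 0]; check y·C column-wise:
  col T0: 1·0 + 1·0 + 0·4 + 2·0 + 0·-4 = 0
  col T1: 1·1 + 1·-1 + 2·0 = 0
  col T2: 1·0 + 1·2 + 2·-1 = 0
  col T3: 1·0 + 1·-2 + 2·1 = 0

y = (P0:1, P1:1, P2:0, P3:2, P4:0)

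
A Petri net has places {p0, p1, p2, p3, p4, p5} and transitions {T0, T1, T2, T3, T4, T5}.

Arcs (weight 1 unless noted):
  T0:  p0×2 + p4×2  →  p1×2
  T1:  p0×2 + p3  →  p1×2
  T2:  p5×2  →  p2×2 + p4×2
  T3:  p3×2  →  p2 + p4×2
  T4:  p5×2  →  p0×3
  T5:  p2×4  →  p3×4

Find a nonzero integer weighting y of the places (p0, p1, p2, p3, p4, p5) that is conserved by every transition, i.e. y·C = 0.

y = (p0:2, p1:3, p2:2, p3:2, p4:1, p5:3)

Incidence matrix C (rows=places, cols=transitions):
       T0   T1   T2   T3   T4   T5
   p0  -2   -2    0    0    3    0
   p1   2    2    0    0    0    0
   p2   0    0    2    1    0   -4
   p3   0   -1    0   -2    0    4
   p4  -2    0    2    2    0    0
   p5   0    0   -2    0   -2    0

Candidate y = [2, 3, 2, 2, 1, 3]; check y·C column-wise:
  col T0: 2·-2 + 3·2 + 2·0 + 2·0 + 1·-2 + 3·0 = 0
  col T1: 2·-2 + 3·2 + 2·0 + 2·-1 + 1·0 + 3·0 = 0
  col T2: 2·0 + 3·0 + 2·2 + 2·0 + 1·2 + 3·-2 = 0
  col T3: 2·0 + 3·0 + 2·1 + 2·-2 + 1·2 + 3·0 = 0
  col T4: 2·3 + 3·0 + 2·0 + 2·0 + 1·0 + 3·-2 = 0
  col T5: 2·0 + 3·0 + 2·-4 + 2·4 + 1·0 + 3·0 = 0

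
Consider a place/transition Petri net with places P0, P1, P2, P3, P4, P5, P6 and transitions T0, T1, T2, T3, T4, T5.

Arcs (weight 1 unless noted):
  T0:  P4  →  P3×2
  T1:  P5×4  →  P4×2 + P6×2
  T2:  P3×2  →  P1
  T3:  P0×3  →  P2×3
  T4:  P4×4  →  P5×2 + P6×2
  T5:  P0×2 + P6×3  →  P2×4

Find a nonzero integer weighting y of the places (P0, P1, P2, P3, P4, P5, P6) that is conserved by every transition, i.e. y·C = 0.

Incidence matrix C (rows=places, cols=transitions):
       T0   T1   T2   T3   T4   T5
   P0   0    0    0   -3    0   -2
   P1   0    0    1    0    0    0
   P2   0    0    0    3    0    4
   P3   2    0   -2    0    0    0
   P4  -1    2    0    0   -4    0
   P5   0   -4    0    0    2    0
   P6   0    2    0    0    2   -3

Candidate y = [3, 2, 3, 1, 2, 2, 2]; check y·C column-wise:
  col T0: 3·0 + 2·0 + 3·0 + 1·2 + 2·-1 + 2·0 + 2·0 = 0
  col T1: 3·0 + 2·0 + 3·0 + 1·0 + 2·2 + 2·-4 + 2·2 = 0
  col T2: 3·0 + 2·1 + 3·0 + 1·-2 + 2·0 + 2·0 + 2·0 = 0
  col T3: 3·-3 + 2·0 + 3·3 + 1·0 + 2·0 + 2·0 + 2·0 = 0
  col T4: 3·0 + 2·0 + 3·0 + 1·0 + 2·-4 + 2·2 + 2·2 = 0
  col T5: 3·-2 + 2·0 + 3·4 + 1·0 + 2·0 + 2·0 + 2·-3 = 0

y = (P0:3, P1:2, P2:3, P3:1, P4:2, P5:2, P6:2)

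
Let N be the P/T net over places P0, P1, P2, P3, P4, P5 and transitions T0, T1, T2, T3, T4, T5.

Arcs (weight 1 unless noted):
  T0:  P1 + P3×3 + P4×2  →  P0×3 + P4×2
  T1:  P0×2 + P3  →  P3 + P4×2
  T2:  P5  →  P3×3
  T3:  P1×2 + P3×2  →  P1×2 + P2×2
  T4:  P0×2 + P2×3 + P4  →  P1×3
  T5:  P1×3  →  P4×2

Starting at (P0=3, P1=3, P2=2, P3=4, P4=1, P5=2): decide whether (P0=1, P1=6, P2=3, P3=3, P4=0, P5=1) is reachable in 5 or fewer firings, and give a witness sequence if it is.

YES — reachable via ⟨T2, T3, T3, T4⟩ (4 firings)

step 1: fire T2:  (P0=3, P1=3, P2=2, P3=4, P4=1, P5=2) → (P0=3, P1=3, P2=2, P3=7, P4=1, P5=1)
step 2: fire T3:  (P0=3, P1=3, P2=2, P3=7, P4=1, P5=1) → (P0=3, P1=3, P2=4, P3=5, P4=1, P5=1)
step 3: fire T3:  (P0=3, P1=3, P2=4, P3=5, P4=1, P5=1) → (P0=3, P1=3, P2=6, P3=3, P4=1, P5=1)
step 4: fire T4:  (P0=3, P1=3, P2=6, P3=3, P4=1, P5=1) → (P0=1, P1=6, P2=3, P3=3, P4=0, P5=1)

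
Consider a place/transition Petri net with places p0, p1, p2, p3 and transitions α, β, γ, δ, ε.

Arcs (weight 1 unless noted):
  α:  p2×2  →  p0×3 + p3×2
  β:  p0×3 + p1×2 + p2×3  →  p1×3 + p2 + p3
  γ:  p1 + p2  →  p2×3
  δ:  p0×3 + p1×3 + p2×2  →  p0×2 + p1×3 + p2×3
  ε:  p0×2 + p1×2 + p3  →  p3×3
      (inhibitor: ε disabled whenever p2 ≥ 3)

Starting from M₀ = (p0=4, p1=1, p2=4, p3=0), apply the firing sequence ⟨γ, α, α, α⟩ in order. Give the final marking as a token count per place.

step 1: fire γ:  (p0=4, p1=1, p2=4, p3=0) → (p0=4, p1=0, p2=6, p3=0)
step 2: fire α:  (p0=4, p1=0, p2=6, p3=0) → (p0=7, p1=0, p2=4, p3=2)
step 3: fire α:  (p0=7, p1=0, p2=4, p3=2) → (p0=10, p1=0, p2=2, p3=4)
step 4: fire α:  (p0=10, p1=0, p2=2, p3=4) → (p0=13, p1=0, p2=0, p3=6)

(p0=13, p1=0, p2=0, p3=6)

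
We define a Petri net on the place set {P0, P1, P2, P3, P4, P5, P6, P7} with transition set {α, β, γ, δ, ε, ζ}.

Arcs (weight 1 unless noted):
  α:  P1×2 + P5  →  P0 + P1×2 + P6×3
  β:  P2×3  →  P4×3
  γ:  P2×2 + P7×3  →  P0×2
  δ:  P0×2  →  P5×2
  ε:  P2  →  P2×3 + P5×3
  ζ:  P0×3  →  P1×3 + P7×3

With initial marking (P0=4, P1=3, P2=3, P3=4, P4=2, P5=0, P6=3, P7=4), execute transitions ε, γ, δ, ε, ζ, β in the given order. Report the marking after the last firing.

step 1: fire ε:  (P0=4, P1=3, P2=3, P3=4, P4=2, P5=0, P6=3, P7=4) → (P0=4, P1=3, P2=5, P3=4, P4=2, P5=3, P6=3, P7=4)
step 2: fire γ:  (P0=4, P1=3, P2=5, P3=4, P4=2, P5=3, P6=3, P7=4) → (P0=6, P1=3, P2=3, P3=4, P4=2, P5=3, P6=3, P7=1)
step 3: fire δ:  (P0=6, P1=3, P2=3, P3=4, P4=2, P5=3, P6=3, P7=1) → (P0=4, P1=3, P2=3, P3=4, P4=2, P5=5, P6=3, P7=1)
step 4: fire ε:  (P0=4, P1=3, P2=3, P3=4, P4=2, P5=5, P6=3, P7=1) → (P0=4, P1=3, P2=5, P3=4, P4=2, P5=8, P6=3, P7=1)
step 5: fire ζ:  (P0=4, P1=3, P2=5, P3=4, P4=2, P5=8, P6=3, P7=1) → (P0=1, P1=6, P2=5, P3=4, P4=2, P5=8, P6=3, P7=4)
step 6: fire β:  (P0=1, P1=6, P2=5, P3=4, P4=2, P5=8, P6=3, P7=4) → (P0=1, P1=6, P2=2, P3=4, P4=5, P5=8, P6=3, P7=4)

(P0=1, P1=6, P2=2, P3=4, P4=5, P5=8, P6=3, P7=4)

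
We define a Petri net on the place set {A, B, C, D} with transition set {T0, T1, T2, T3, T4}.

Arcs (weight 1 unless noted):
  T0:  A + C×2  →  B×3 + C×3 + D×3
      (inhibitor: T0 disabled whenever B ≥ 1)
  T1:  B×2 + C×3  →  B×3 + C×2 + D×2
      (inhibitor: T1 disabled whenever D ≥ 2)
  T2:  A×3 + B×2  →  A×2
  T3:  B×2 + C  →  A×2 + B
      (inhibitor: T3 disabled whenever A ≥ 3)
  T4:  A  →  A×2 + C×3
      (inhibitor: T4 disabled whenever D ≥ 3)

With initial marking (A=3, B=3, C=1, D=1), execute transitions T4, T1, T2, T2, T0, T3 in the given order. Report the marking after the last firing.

(A=3, B=2, C=3, D=6)

step 1: fire T4:  (A=3, B=3, C=1, D=1) → (A=4, B=3, C=4, D=1)
step 2: fire T1:  (A=4, B=3, C=4, D=1) → (A=4, B=4, C=3, D=3)
step 3: fire T2:  (A=4, B=4, C=3, D=3) → (A=3, B=2, C=3, D=3)
step 4: fire T2:  (A=3, B=2, C=3, D=3) → (A=2, B=0, C=3, D=3)
step 5: fire T0:  (A=2, B=0, C=3, D=3) → (A=1, B=3, C=4, D=6)
step 6: fire T3:  (A=1, B=3, C=4, D=6) → (A=3, B=2, C=3, D=6)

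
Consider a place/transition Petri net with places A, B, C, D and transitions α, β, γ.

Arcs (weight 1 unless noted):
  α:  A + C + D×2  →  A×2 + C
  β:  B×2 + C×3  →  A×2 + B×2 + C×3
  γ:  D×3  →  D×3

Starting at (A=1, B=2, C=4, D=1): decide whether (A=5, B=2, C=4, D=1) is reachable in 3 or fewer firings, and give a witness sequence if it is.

step 1: fire β:  (A=1, B=2, C=4, D=1) → (A=3, B=2, C=4, D=1)
step 2: fire β:  (A=3, B=2, C=4, D=1) → (A=5, B=2, C=4, D=1)

YES — reachable via ⟨β, β⟩ (2 firings)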